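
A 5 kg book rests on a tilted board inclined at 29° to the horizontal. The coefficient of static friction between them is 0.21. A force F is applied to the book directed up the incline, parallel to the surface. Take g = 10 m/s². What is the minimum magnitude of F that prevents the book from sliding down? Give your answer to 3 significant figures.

The normal force is N = mg cos 29° = 43.731 N. With F at its minimum the book is on the verge of sliding down, so static friction is at its maximum μ_s N = 0.21 × 43.731 = 9.184 N and acts up the slope.
Equilibrium along the incline: F + μ_s N = mg sin 29°, so F = 24.240 − 9.184 = 15.056 N.

15.1 N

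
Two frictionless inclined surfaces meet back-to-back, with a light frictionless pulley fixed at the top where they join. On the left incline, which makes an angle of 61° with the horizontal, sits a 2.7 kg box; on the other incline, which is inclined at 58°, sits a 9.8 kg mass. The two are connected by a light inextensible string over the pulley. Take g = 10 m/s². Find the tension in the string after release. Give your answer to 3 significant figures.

36.5 N

Resolve each weight along its own incline: the 2.7 kg mass has component 2.7 × 10 × sin 61° = 23.615 N down its slope, and the 9.8 kg mass has 9.8 × 10 × sin 58° = 83.109 N down its slope.
The 9.8 kg side's 83.109 N exceeds the other side's 23.615 N, so that mass slides down and the 2.7 kg mass slides up. Taking that direction as positive, Newton's second law for the whole system gives 83.109 − 23.615 = (2.7 + 9.8) a, so a = 59.494 / 12.5 = 4.7595 m/s².
For the 2.7 kg mass (up-slope positive): T − 23.615 = 2.7 × 4.7595, so T = 36.466 N.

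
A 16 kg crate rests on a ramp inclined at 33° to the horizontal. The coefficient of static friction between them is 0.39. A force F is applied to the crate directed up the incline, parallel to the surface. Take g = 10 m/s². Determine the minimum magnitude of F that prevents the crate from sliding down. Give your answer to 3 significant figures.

The normal force is N = mg cos 33° = 134.187 N. With F at its minimum the crate is on the verge of sliding down, so static friction is at its maximum μ_s N = 0.39 × 134.187 = 52.333 N and acts up the slope.
Equilibrium along the incline: F + μ_s N = mg sin 33°, so F = 87.142 − 52.333 = 34.809 N.

34.8 N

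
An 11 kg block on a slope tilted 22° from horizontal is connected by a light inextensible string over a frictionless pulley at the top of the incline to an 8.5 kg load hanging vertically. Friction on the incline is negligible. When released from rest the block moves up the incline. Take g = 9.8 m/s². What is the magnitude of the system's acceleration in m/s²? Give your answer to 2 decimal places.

2.20 m/s²

For the block on the incline: the weight component along the slope is m₁g sin 22° = 11 × 9.8 × 0.3746 = 40.382 N and the normal force is N = m₁g cos 22° = 99.950 N.
Newton's second law for the block (up-slope positive): T − 40.382 = 11 a. For the hanging load (downward positive): 8.5 × 9.8 − T = 8.5 a.
Adding the two equations eliminates T: 42.918 = 19.5 a, so a = 2.2009 m/s².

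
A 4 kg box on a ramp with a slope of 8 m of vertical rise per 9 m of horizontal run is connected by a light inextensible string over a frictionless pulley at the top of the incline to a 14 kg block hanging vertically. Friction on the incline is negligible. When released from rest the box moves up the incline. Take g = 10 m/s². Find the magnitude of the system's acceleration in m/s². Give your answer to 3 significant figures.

6.30 m/s²

For the box on the incline: the weight component along the slope is m₁g sin 41.63° = 4 × 10 × 0.6644 = 26.576 N and the normal force is N = m₁g cos 41.63° = 29.896 N.
Newton's second law for the box (up-slope positive): T − 26.576 = 4 a. For the hanging block (downward positive): 14 × 10 − T = 14 a.
Adding the two equations eliminates T: 113.424 = 18 a, so a = 6.3013 m/s².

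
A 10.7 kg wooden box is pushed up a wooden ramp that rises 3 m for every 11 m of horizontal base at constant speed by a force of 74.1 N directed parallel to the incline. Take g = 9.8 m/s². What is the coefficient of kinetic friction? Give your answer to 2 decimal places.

At constant speed ΣF = 0 along the incline. The applied 74.1 N acts up the slope; the weight component mg sin 15.26° = 27.590 N and kinetic friction μN both act down the slope.
So 74.1 = 27.590 + μ × 101.165, giving μ = (74.1 − 27.590) / 101.165 = 0.4597.

0.46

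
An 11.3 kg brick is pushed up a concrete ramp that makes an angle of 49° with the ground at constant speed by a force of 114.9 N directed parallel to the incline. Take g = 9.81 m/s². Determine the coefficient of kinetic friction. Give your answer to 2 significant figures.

At constant speed ΣF = 0 along the incline. The applied 114.9 N acts up the slope; the weight component mg sin 49° = 83.662 N and kinetic friction μN both act down the slope.
So 114.9 = 83.662 + μ × 72.726, giving μ = (114.9 − 83.662) / 72.726 = 0.4295.

0.43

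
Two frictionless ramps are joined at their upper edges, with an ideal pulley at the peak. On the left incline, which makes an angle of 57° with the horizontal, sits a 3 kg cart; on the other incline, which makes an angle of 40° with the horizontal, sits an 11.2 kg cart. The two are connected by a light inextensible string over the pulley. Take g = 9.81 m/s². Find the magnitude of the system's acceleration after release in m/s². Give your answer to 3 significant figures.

Resolve each weight along its own incline: the 3 kg mass has component 3 × 9.81 × sin 57° = 24.682 N down its slope, and the 11.2 kg mass has 11.2 × 9.81 × sin 40° = 70.624 N down its slope.
The 11.2 kg side's 70.624 N exceeds the other side's 24.682 N, so that mass slides down and the 3 kg mass slides up. Taking that direction as positive, Newton's second law for the whole system gives 70.624 − 24.682 = (3 + 11.2) a, so a = 45.942 / 14.2 = 3.2354 m/s².

3.24 m/s²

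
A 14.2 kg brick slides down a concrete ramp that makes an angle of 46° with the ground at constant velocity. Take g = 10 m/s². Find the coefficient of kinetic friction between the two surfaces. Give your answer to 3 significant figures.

1.04

At constant velocity the net force along the incline is zero: mg sin 46° = μ mg cos 46°.
So μ = tan 46° = 0.7193 / 0.6947 = 1.0354.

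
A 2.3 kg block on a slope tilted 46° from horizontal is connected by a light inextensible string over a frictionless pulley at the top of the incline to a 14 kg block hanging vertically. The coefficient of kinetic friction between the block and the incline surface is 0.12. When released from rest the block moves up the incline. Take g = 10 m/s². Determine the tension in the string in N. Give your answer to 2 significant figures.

For the block on the incline: the weight component along the slope is m₁g sin 46° = 2.3 × 10 × 0.7193 = 16.544 N and the normal force is N = m₁g cos 46° = 15.977 N.
Kinetic friction opposes the block's motion up the incline: f = μN = 0.12 × 15.977 = 1.917 N acting down the slope.
Newton's second law for the block (up-slope positive): T − 16.544 − 1.917 = 2.3 a. For the hanging block (downward positive): 14 × 10 − T = 14 a.
Adding the two equations eliminates T: 121.539 = 16.3 a, so a = 7.4564 m/s².
Then from the hanging block's equation, T = 14 × (10 − 7.4564) = 35.610 N.

36 N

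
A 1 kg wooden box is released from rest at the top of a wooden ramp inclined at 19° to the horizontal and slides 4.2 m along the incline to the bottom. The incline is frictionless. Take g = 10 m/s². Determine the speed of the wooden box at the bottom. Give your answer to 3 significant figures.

5.23 m/s

The weight component along the incline is mg sin 19° = 3.256 N and the normal force is N = mg cos 19° = 9.455 N.
With no friction, a = g sin 19° = 3.2557 m/s².
Starting from rest over a distance of 4.2 m, v² = 2aL = 2 × 3.2557 × 4.2 = 27.3479, so v = 5.2295 m/s.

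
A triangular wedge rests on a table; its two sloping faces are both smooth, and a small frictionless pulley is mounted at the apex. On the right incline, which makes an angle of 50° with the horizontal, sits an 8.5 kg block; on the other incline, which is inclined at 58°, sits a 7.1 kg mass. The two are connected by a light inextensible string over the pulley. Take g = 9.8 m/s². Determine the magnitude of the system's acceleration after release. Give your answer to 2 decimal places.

0.31 m/s²

Resolve each weight along its own incline: the 8.5 kg mass has component 8.5 × 9.8 × sin 50° = 63.812 N down its slope, and the 7.1 kg mass has 7.1 × 9.8 × sin 58° = 59.007 N down its slope.
The 8.5 kg side's 63.812 N exceeds the other side's 59.007 N, so that mass slides down and the 7.1 kg mass slides up. Taking that direction as positive, Newton's second law for the whole system gives 63.812 − 59.007 = (8.5 + 7.1) a, so a = 4.805 / 15.6 = 0.3080 m/s².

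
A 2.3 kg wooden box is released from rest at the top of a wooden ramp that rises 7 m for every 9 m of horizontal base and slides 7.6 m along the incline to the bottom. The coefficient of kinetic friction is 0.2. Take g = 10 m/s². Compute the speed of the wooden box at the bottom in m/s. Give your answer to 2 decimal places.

The weight component along the incline is mg sin 37.87° = 14.121 N and the normal force is N = mg cos 37.87° = 18.155 N.
Friction up the slope is f = μN = 0.2 × 18.155 = 3.631 N, so the net downslope force is 14.121 − 3.631 = 10.490 N and a = 10.490 / 2.3 = 4.5609 m/s².
Starting from rest over a distance of 7.6 m, v² = 2aL = 2 × 4.5609 × 7.6 = 69.3257, so v = 8.3262 m/s.

8.33 m/s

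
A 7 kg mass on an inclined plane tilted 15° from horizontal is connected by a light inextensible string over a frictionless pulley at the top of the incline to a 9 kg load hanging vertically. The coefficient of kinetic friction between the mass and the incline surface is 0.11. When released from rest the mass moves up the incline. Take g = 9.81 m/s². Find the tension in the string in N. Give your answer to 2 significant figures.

For the mass on the incline: the weight component along the slope is m₁g sin 15° = 7 × 9.81 × 0.2588 = 17.772 N and the normal force is N = m₁g cos 15° = 66.330 N.
Kinetic friction opposes the mass's motion up the incline: f = μN = 0.11 × 66.330 = 7.296 N acting down the slope.
Newton's second law for the mass (up-slope positive): T − 17.772 − 7.296 = 7 a. For the hanging load (downward positive): 9 × 9.81 − T = 9 a.
Adding the two equations eliminates T: 63.222 = 16 a, so a = 3.9514 m/s².
Then from the hanging load's equation, T = 9 × (9.81 − 3.9514) = 52.727 N.

53 N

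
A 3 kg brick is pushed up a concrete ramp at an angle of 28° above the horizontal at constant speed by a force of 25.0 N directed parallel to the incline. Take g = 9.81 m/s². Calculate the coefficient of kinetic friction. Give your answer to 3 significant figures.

At constant speed ΣF = 0 along the incline. The applied 25.0 N acts up the slope; the weight component mg sin 28° = 13.817 N and kinetic friction μN both act down the slope.
So 25.0 = 13.817 + μ × 25.985, giving μ = (25.0 − 13.817) / 25.985 = 0.4304.

0.430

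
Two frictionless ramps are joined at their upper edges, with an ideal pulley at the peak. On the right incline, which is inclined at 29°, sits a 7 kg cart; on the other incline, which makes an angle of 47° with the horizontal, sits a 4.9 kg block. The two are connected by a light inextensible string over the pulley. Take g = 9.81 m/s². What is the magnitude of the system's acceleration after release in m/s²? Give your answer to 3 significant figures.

0.157 m/s²

Resolve each weight along its own incline: the 7 kg mass has component 7 × 9.81 × sin 29° = 33.292 N down its slope, and the 4.9 kg mass has 4.9 × 9.81 × sin 47° = 35.155 N down its slope.
The 4.9 kg side's 35.155 N exceeds the other side's 33.292 N, so that mass slides down and the 7 kg mass slides up. Taking that direction as positive, Newton's second law for the whole system gives 35.155 − 33.292 = (7 + 4.9) a, so a = 1.863 / 11.9 = 0.1566 m/s².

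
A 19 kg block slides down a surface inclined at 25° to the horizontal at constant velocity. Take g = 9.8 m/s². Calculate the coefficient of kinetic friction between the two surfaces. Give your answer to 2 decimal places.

0.47

At constant velocity the net force along the incline is zero: mg sin 25° = μ mg cos 25°.
So μ = tan 25° = 0.4226 / 0.9063 = 0.4663.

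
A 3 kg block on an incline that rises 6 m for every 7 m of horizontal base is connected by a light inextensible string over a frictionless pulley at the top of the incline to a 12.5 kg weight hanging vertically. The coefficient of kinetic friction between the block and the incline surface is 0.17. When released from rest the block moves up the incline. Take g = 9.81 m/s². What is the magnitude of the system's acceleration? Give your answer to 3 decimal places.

For the block on the incline: the weight component along the slope is m₁g sin 40.60° = 3 × 9.81 × 0.6508 = 19.153 N and the normal force is N = m₁g cos 40.60° = 22.345 N.
Kinetic friction opposes the block's motion up the incline: f = μN = 0.17 × 22.345 = 3.799 N acting down the slope.
Newton's second law for the block (up-slope positive): T − 19.153 − 3.799 = 3 a. For the hanging weight (downward positive): 12.5 × 9.81 − T = 12.5 a.
Adding the two equations eliminates T: 99.673 = 15.5 a, so a = 6.4305 m/s².

6.431 m/s²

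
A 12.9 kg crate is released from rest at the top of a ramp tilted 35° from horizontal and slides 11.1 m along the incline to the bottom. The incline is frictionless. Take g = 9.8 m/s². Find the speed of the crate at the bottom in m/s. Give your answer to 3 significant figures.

The weight component along the incline is mg sin 35° = 72.512 N and the normal force is N = mg cos 35° = 103.557 N.
With no friction, a = g sin 35° = 5.6210 m/s².
Starting from rest over a distance of 11.1 m, v² = 2aL = 2 × 5.6210 × 11.1 = 124.7862, so v = 11.1708 m/s.

11.2 m/s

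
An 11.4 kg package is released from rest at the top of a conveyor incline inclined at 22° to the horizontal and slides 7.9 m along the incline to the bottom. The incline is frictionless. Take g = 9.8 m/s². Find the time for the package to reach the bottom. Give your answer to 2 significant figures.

2.1 s

The weight component along the incline is mg sin 22° = 41.851 N and the normal force is N = mg cos 22° = 103.585 N.
With no friction, a = g sin 22° = 3.6711 m/s².
Starting from rest, L = ½at², so t = √(2L/a) = √(2 × 7.9 / 3.6711) = 2.0746 s.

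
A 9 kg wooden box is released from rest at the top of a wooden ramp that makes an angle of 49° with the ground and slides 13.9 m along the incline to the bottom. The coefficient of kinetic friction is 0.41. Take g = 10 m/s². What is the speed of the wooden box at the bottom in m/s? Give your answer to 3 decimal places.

The weight component along the incline is mg sin 49° = 67.924 N and the normal force is N = mg cos 49° = 59.045 N.
Friction up the slope is f = μN = 0.41 × 59.045 = 24.208 N, so the net downslope force is 67.924 − 24.208 = 43.716 N and a = 43.716 / 9 = 4.8573 m/s².
Starting from rest over a distance of 13.9 m, v² = 2aL = 2 × 4.8573 × 13.9 = 135.0329, so v = 11.6204 m/s.

11.620 m/s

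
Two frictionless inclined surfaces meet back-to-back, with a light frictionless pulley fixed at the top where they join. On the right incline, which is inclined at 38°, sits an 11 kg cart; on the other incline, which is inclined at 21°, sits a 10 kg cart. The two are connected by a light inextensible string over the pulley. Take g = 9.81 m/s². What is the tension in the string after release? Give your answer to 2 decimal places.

Resolve each weight along its own incline: the 11 kg mass has component 11 × 9.81 × sin 38° = 66.436 N down its slope, and the 10 kg mass has 10 × 9.81 × sin 21° = 35.156 N down its slope.
The 11 kg side's 66.436 N exceeds the other side's 35.156 N, so that mass slides down and the 10 kg mass slides up. Taking that direction as positive, Newton's second law for the whole system gives 66.436 − 35.156 = (11 + 10) a, so a = 31.280 / 21 = 1.4895 m/s².
For the 10 kg mass (up-slope positive): T − 35.156 = 10 × 1.4895, so T = 50.051 N.

50.05 N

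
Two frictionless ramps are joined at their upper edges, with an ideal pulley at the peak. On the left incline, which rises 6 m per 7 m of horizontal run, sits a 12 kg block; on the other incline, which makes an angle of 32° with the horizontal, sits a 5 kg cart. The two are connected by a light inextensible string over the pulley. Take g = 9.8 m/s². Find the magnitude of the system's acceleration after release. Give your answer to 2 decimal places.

Resolve each weight along its own incline: the 12 kg mass has component 12 × 9.8 × sin 40.60° = 76.533 N down its slope, and the 5 kg mass has 5 × 9.8 × sin 32° = 25.966 N down its slope.
The 12 kg side's 76.533 N exceeds the other side's 25.966 N, so that mass slides down and the 5 kg mass slides up. Taking that direction as positive, Newton's second law for the whole system gives 76.533 − 25.966 = (12 + 5) a, so a = 50.567 / 17 = 2.9745 m/s².

2.97 m/s²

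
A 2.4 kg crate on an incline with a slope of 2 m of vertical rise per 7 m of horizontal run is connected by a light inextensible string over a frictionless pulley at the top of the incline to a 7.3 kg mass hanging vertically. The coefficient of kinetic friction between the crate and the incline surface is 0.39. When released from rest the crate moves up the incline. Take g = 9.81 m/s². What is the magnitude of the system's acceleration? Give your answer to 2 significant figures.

5.8 m/s²

For the crate on the incline: the weight component along the slope is m₁g sin 15.95° = 2.4 × 9.81 × 0.2747 = 6.468 N and the normal force is N = m₁g cos 15.95° = 22.638 N.
Kinetic friction opposes the crate's motion up the incline: f = μN = 0.39 × 22.638 = 8.829 N acting down the slope.
Newton's second law for the crate (up-slope positive): T − 6.468 − 8.829 = 2.4 a. For the hanging mass (downward positive): 7.3 × 9.81 − T = 7.3 a.
Adding the two equations eliminates T: 56.316 = 9.7 a, so a = 5.8058 m/s².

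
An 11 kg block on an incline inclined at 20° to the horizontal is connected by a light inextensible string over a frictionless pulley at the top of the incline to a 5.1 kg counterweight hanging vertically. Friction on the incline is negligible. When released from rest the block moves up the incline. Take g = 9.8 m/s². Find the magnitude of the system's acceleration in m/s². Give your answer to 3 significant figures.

0.814 m/s²

For the block on the incline: the weight component along the slope is m₁g sin 20° = 11 × 9.8 × 0.3420 = 36.868 N and the normal force is N = m₁g cos 20° = 101.299 N.
Newton's second law for the block (up-slope positive): T − 36.868 = 11 a. For the hanging counterweight (downward positive): 5.1 × 9.8 − T = 5.1 a.
Adding the two equations eliminates T: 13.112 = 16.1 a, so a = 0.8144 m/s².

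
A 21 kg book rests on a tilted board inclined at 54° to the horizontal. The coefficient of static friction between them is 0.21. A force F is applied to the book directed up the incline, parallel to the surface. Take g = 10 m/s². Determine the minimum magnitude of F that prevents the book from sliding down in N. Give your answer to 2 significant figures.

140 N

The normal force is N = mg cos 54° = 123.435 N. With F at its minimum the book is on the verge of sliding down, so static friction is at its maximum μ_s N = 0.21 × 123.435 = 25.921 N and acts up the slope.
Equilibrium along the incline: F + μ_s N = mg sin 54°, so F = 169.894 − 25.921 = 143.973 N.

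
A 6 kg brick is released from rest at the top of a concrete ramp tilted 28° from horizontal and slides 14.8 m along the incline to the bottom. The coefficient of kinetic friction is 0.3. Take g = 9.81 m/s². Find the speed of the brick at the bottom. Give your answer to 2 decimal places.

The weight component along the incline is mg sin 28° = 27.633 N and the normal force is N = mg cos 28° = 51.970 N.
Friction up the slope is f = μN = 0.3 × 51.970 = 15.591 N, so the net downslope force is 27.633 − 15.591 = 12.042 N and a = 12.042 / 6 = 2.0070 m/s².
Starting from rest over a distance of 14.8 m, v² = 2aL = 2 × 2.0070 × 14.8 = 59.4072, so v = 7.7076 m/s.

7.71 m/s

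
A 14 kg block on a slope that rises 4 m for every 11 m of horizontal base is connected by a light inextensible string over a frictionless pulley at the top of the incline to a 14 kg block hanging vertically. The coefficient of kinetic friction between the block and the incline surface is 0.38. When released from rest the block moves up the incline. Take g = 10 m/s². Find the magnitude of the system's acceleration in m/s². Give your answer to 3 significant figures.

1.51 m/s²

For the block on the incline: the weight component along the slope is m₁g sin 19.98° = 14 × 10 × 0.3417 = 47.838 N and the normal force is N = m₁g cos 19.98° = 131.571 N.
Kinetic friction opposes the block's motion up the incline: f = μN = 0.38 × 131.571 = 49.997 N acting down the slope.
Newton's second law for the block (up-slope positive): T − 47.838 − 49.997 = 14 a. For the hanging block (downward positive): 14 × 10 − T = 14 a.
Adding the two equations eliminates T: 42.165 = 28 a, so a = 1.5059 m/s².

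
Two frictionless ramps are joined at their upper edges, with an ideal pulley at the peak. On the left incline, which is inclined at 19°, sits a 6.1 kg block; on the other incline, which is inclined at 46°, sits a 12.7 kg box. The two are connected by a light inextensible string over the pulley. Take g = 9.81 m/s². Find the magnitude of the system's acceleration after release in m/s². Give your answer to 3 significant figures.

3.73 m/s²

Resolve each weight along its own incline: the 6.1 kg mass has component 6.1 × 9.81 × sin 19° = 19.482 N down its slope, and the 12.7 kg mass has 12.7 × 9.81 × sin 46° = 89.620 N down its slope.
The 12.7 kg side's 89.620 N exceeds the other side's 19.482 N, so that mass slides down and the 6.1 kg mass slides up. Taking that direction as positive, Newton's second law for the whole system gives 89.620 − 19.482 = (6.1 + 12.7) a, so a = 70.138 / 18.8 = 3.7307 m/s².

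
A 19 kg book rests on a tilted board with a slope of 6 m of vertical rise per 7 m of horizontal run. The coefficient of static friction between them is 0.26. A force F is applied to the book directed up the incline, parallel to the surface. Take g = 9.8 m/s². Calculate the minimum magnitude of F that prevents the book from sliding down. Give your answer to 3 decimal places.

The normal force is N = mg cos 40.60° = 141.374 N. With F at its minimum the book is on the verge of sliding down, so static friction is at its maximum μ_s N = 0.26 × 141.374 = 36.757 N and acts up the slope.
Equilibrium along the incline: F + μ_s N = mg sin 40.60°, so F = 121.177 − 36.757 = 84.420 N.

84.420 N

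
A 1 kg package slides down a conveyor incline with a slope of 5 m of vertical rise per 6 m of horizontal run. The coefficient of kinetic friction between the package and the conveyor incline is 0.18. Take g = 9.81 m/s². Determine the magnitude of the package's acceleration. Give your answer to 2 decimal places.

Resolving the weight along the incline: the component pulling the package down the slope is mg sin 39.81° = 1 × 9.81 × 0.6402 = 6.280 N, and the normal force is N = mg cos 39.81° = 1 × 9.81 × 0.7682 = 7.536 N.
Kinetic friction acts up the slope with magnitude f = μN = 0.18 × 7.536 = 1.356 N.
Net force along the incline is 6.280 − 1.356 = 4.924 N, so a = 4.924 / 1 = 4.9240 m/s².

4.92 m/s²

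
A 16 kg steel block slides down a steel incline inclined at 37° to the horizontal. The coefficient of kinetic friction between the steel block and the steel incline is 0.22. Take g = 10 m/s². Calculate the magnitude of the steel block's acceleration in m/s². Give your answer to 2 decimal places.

4.26 m/s²

Resolving the weight along the incline: the component pulling the steel block down the slope is mg sin 37° = 16 × 10 × 0.6018 = 96.288 N, and the normal force is N = mg cos 37° = 16 × 10 × 0.7986 = 127.776 N.
Kinetic friction acts up the slope with magnitude f = μN = 0.22 × 127.776 = 28.111 N.
Net force along the incline is 96.288 − 28.111 = 68.177 N, so a = 68.177 / 16 = 4.2611 m/s².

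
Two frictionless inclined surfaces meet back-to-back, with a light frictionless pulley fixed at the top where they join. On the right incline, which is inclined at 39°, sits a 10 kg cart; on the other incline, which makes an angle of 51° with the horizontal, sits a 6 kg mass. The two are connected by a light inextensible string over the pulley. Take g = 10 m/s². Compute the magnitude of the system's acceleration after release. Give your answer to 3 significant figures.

1.02 m/s²

Resolve each weight along its own incline: the 10 kg mass has component 10 × 10 × sin 39° = 62.932 N down its slope, and the 6 kg mass has 6 × 10 × sin 51° = 46.629 N down its slope.
The 10 kg side's 62.932 N exceeds the other side's 46.629 N, so that mass slides down and the 6 kg mass slides up. Taking that direction as positive, Newton's second law for the whole system gives 62.932 − 46.629 = (10 + 6) a, so a = 16.303 / 16 = 1.0189 m/s².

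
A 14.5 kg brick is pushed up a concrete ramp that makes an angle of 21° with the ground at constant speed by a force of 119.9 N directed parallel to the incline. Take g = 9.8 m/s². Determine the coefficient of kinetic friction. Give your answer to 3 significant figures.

0.520

At constant speed ΣF = 0 along the incline. The applied 119.9 N acts up the slope; the weight component mg sin 21° = 50.924 N and kinetic friction μN both act down the slope.
So 119.9 = 50.924 + μ × 132.662, giving μ = (119.9 − 50.924) / 132.662 = 0.5199.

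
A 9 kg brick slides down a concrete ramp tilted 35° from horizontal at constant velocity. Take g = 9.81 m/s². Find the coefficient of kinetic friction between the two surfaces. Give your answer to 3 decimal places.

0.700

At constant velocity the net force along the incline is zero: mg sin 35° = μ mg cos 35°.
So μ = tan 35° = 0.5736 / 0.8192 = 0.7002.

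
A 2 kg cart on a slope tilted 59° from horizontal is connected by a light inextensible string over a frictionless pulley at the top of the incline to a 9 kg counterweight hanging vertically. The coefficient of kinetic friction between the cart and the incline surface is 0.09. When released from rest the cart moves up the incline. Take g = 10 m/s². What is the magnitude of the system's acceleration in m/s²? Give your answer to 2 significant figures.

6.5 m/s²

For the cart on the incline: the weight component along the slope is m₁g sin 59° = 2 × 10 × 0.8572 = 17.144 N and the normal force is N = m₁g cos 59° = 10.301 N.
Kinetic friction opposes the cart's motion up the incline: f = μN = 0.09 × 10.301 = 0.927 N acting down the slope.
Newton's second law for the cart (up-slope positive): T − 17.144 − 0.927 = 2 a. For the hanging counterweight (downward positive): 9 × 10 − T = 9 a.
Adding the two equations eliminates T: 71.929 = 11 a, so a = 6.5390 m/s².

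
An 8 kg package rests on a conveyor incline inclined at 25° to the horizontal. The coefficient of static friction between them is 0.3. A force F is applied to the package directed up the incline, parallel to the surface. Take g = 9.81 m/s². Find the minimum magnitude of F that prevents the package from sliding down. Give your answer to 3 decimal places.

The normal force is N = mg cos 25° = 71.127 N. With F at its minimum the package is on the verge of sliding down, so static friction is at its maximum μ_s N = 0.3 × 71.127 = 21.338 N and acts up the slope.
Equilibrium along the incline: F + μ_s N = mg sin 25°, so F = 33.167 − 21.338 = 11.829 N.

11.829 N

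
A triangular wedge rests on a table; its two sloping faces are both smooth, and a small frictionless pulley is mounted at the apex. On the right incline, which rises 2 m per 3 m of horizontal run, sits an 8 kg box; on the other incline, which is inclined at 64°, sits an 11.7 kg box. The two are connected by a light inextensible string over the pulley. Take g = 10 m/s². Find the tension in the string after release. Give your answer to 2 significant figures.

69 N

Resolve each weight along its own incline: the 8 kg mass has component 8 × 10 × sin 33.69° = 44.376 N down its slope, and the 11.7 kg mass has 11.7 × 10 × sin 64° = 105.159 N down its slope.
The 11.7 kg side's 105.159 N exceeds the other side's 44.376 N, so that mass slides down and the 8 kg mass slides up. Taking that direction as positive, Newton's second law for the whole system gives 105.159 − 44.376 = (8 + 11.7) a, so a = 60.783 / 19.7 = 3.0854 m/s².
For the 8 kg mass (up-slope positive): T − 44.376 = 8 × 3.0854, so T = 69.059 N.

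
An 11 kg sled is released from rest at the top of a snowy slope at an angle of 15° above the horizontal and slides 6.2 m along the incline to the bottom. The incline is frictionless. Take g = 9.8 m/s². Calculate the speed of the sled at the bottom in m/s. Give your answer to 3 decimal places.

The weight component along the incline is mg sin 15° = 27.901 N and the normal force is N = mg cos 15° = 104.127 N.
With no friction, a = g sin 15° = 2.5364 m/s².
Starting from rest over a distance of 6.2 m, v² = 2aL = 2 × 2.5364 × 6.2 = 31.4514, so v = 5.6082 m/s.

5.608 m/s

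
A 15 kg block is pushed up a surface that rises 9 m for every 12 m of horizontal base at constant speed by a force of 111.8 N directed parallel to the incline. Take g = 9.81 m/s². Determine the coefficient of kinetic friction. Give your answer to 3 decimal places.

At constant speed ΣF = 0 along the incline. The applied 111.8 N acts up the slope; the weight component mg sin 36.87° = 88.290 N and kinetic friction μN both act down the slope.
So 111.8 = 88.290 + μ × 117.720, giving μ = (111.8 − 88.290) / 117.720 = 0.1997.

0.200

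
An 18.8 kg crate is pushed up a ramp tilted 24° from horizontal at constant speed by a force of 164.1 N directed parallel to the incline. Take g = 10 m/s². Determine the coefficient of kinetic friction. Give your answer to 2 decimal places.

At constant speed ΣF = 0 along the incline. The applied 164.1 N acts up the slope; the weight component mg sin 24° = 76.466 N and kinetic friction μN both act down the slope.
So 164.1 = 76.466 + μ × 171.747, giving μ = (164.1 − 76.466) / 171.747 = 0.5103.

0.51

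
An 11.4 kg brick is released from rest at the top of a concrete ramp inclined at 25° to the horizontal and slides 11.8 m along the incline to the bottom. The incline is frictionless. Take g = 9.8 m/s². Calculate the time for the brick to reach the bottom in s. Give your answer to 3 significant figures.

The weight component along the incline is mg sin 25° = 47.215 N and the normal force is N = mg cos 25° = 101.253 N.
With no friction, a = g sin 25° = 4.1417 m/s².
Starting from rest, L = ½at², so t = √(2L/a) = √(2 × 11.8 / 4.1417) = 2.3871 s.

2.39 s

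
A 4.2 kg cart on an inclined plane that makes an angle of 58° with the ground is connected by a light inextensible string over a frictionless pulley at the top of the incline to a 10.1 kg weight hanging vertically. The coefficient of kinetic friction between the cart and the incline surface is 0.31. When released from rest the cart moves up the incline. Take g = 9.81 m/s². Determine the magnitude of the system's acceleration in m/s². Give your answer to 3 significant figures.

For the cart on the incline: the weight component along the slope is m₁g sin 58° = 4.2 × 9.81 × 0.8480 = 34.939 N and the normal force is N = m₁g cos 58° = 21.834 N.
Kinetic friction opposes the cart's motion up the incline: f = μN = 0.31 × 21.834 = 6.769 N acting down the slope.
Newton's second law for the cart (up-slope positive): T − 34.939 − 6.769 = 4.2 a. For the hanging weight (downward positive): 10.1 × 9.81 − T = 10.1 a.
Adding the two equations eliminates T: 57.373 = 14.3 a, so a = 4.0121 m/s².

4.01 m/s²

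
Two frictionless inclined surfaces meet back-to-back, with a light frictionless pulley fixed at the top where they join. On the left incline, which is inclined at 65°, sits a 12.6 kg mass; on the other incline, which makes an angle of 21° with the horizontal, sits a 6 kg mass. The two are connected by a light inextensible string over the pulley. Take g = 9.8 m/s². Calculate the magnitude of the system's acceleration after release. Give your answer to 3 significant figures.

Resolve each weight along its own incline: the 12.6 kg mass has component 12.6 × 9.8 × sin 65° = 111.911 N down its slope, and the 6 kg mass has 6 × 9.8 × sin 21° = 21.072 N down its slope.
The 12.6 kg side's 111.911 N exceeds the other side's 21.072 N, so that mass slides down and the 6 kg mass slides up. Taking that direction as positive, Newton's second law for the whole system gives 111.911 − 21.072 = (12.6 + 6) a, so a = 90.839 / 18.6 = 4.8838 m/s².

4.88 m/s²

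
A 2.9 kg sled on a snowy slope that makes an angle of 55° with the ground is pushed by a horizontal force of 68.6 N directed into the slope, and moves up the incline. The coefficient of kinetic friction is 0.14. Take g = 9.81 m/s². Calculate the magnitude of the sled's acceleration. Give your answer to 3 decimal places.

The horizontal push has components F cos 55° = 68.6 × 0.5736 = 39.349 N up the incline and F sin 55° = 68.6 × 0.8192 = 56.197 N pressing into the surface.
The normal force is therefore N = mg cos 55° + F sin 55° = 16.318 + 56.197 = 72.515 N, and kinetic friction down the slope is μN = 0.14 × 72.515 = 10.152 N.
Along the incline: F cos 55° − mg sin 55° − μN = ma, so 39.349 − 23.305 − 10.152 = 2.9 a, giving a = 2.0317 m/s².

2.032 m/s²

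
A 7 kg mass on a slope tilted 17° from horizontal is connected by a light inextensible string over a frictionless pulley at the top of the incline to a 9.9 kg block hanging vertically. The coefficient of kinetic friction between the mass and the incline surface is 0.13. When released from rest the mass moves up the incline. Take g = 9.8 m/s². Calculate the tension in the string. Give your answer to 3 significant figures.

For the mass on the incline: the weight component along the slope is m₁g sin 17° = 7 × 9.8 × 0.2924 = 20.059 N and the normal force is N = m₁g cos 17° = 65.603 N.
Kinetic friction opposes the mass's motion up the incline: f = μN = 0.13 × 65.603 = 8.528 N acting down the slope.
Newton's second law for the mass (up-slope positive): T − 20.059 − 8.528 = 7 a. For the hanging block (downward positive): 9.9 × 9.8 − T = 9.9 a.
Adding the two equations eliminates T: 68.433 = 16.9 a, so a = 4.0493 m/s².
Then from the hanging block's equation, T = 9.9 × (9.8 − 4.0493) = 56.932 N.

56.9 N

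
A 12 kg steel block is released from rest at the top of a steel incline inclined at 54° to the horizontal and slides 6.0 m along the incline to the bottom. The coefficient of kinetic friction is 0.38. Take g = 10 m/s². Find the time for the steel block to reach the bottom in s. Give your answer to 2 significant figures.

The weight component along the incline is mg sin 54° = 97.082 N and the normal force is N = mg cos 54° = 70.534 N.
Friction up the slope is f = μN = 0.38 × 70.534 = 26.803 N, so the net downslope force is 97.082 − 26.803 = 70.279 N and a = 70.279 / 12 = 5.8566 m/s².
Starting from rest, L = ½at², so t = √(2L/a) = √(2 × 6.0 / 5.8566) = 1.4314 s.

1.4 s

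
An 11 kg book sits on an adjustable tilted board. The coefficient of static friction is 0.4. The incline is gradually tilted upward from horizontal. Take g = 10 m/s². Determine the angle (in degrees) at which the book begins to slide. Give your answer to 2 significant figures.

At the threshold of sliding, static friction is at its maximum μ_s N and exactly balances the weight component along the incline: mg sin θ = μ_s mg cos θ.
Hence tan θ = μ_s = 0.4, so θ = arctan(0.4) = 21.8014°.

22°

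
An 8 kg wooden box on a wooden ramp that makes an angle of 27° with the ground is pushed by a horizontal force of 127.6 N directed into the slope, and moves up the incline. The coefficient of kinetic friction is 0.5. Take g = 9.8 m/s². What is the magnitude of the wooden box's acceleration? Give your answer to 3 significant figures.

1.78 m/s²

The horizontal push has components F cos 27° = 127.6 × 0.8910 = 113.692 N up the incline and F sin 27° = 127.6 × 0.4540 = 57.930 N pressing into the surface.
The normal force is therefore N = mg cos 27° + F sin 27° = 69.854 + 57.930 = 127.784 N, and kinetic friction down the slope is μN = 0.5 × 127.784 = 63.892 N.
Along the incline: F cos 27° − mg sin 27° − μN = ma, so 113.692 − 35.594 − 63.892 = 8 a, giving a = 1.7757 m/s².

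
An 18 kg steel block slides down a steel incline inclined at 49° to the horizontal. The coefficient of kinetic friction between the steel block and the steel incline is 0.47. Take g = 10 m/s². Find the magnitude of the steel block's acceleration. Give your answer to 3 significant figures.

4.46 m/s²

Resolving the weight along the incline: the component pulling the steel block down the slope is mg sin 49° = 18 × 10 × 0.7547 = 135.846 N, and the normal force is N = mg cos 49° = 18 × 10 × 0.6561 = 118.098 N.
Kinetic friction acts up the slope with magnitude f = μN = 0.47 × 118.098 = 55.506 N.
Net force along the incline is 135.846 − 55.506 = 80.340 N, so a = 80.340 / 18 = 4.4633 m/s².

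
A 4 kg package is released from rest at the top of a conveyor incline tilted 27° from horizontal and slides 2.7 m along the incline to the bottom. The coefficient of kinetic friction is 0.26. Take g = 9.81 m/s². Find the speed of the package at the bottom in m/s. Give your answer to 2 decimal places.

The weight component along the incline is mg sin 27° = 17.815 N and the normal force is N = mg cos 27° = 34.963 N.
Friction up the slope is f = μN = 0.26 × 34.963 = 9.090 N, so the net downslope force is 17.815 − 9.090 = 8.725 N and a = 8.725 / 4 = 2.1812 m/s².
Starting from rest over a distance of 2.7 m, v² = 2aL = 2 × 2.1812 × 2.7 = 11.7785, so v = 3.4320 m/s.

3.43 m/s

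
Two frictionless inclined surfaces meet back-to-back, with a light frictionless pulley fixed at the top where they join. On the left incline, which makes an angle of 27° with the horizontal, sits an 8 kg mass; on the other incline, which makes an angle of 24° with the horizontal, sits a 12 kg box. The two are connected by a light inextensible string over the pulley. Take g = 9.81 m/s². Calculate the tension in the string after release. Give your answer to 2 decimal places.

40.53 N

Resolve each weight along its own incline: the 8 kg mass has component 8 × 9.81 × sin 27° = 35.629 N down its slope, and the 12 kg mass has 12 × 9.81 × sin 24° = 47.881 N down its slope.
The 12 kg side's 47.881 N exceeds the other side's 35.629 N, so that mass slides down and the 8 kg mass slides up. Taking that direction as positive, Newton's second law for the whole system gives 47.881 − 35.629 = (8 + 12) a, so a = 12.252 / 20 = 0.6126 m/s².
For the 8 kg mass (up-slope positive): T − 35.629 = 8 × 0.6126, so T = 40.530 N.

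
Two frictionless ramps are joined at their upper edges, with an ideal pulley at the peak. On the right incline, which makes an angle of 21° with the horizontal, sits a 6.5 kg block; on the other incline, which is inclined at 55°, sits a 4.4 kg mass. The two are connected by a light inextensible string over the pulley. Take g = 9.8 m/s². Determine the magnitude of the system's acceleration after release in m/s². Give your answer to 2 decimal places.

1.15 m/s²

Resolve each weight along its own incline: the 6.5 kg mass has component 6.5 × 9.8 × sin 21° = 22.828 N down its slope, and the 4.4 kg mass has 4.4 × 9.8 × sin 55° = 35.322 N down its slope.
The 4.4 kg side's 35.322 N exceeds the other side's 22.828 N, so that mass slides down and the 6.5 kg mass slides up. Taking that direction as positive, Newton's second law for the whole system gives 35.322 − 22.828 = (6.5 + 4.4) a, so a = 12.494 / 10.9 = 1.1462 m/s².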